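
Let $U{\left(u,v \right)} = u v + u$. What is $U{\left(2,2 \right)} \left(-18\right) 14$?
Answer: $-1512$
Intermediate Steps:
$U{\left(u,v \right)} = u + u v$
$U{\left(2,2 \right)} \left(-18\right) 14 = 2 \left(1 + 2\right) \left(-18\right) 14 = 2 \cdot 3 \left(-18\right) 14 = 6 \left(-18\right) 14 = \left(-108\right) 14 = -1512$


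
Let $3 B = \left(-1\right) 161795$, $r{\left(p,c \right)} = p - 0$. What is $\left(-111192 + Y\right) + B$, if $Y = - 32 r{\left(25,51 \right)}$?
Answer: $- \frac{497771}{3} \approx -1.6592 \cdot 10^{5}$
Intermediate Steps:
$r{\left(p,c \right)} = p$ ($r{\left(p,c \right)} = p + 0 = p$)
$B = - \frac{161795}{3}$ ($B = \frac{\left(-1\right) 161795}{3} = \frac{1}{3} \left(-161795\right) = - \frac{161795}{3} \approx -53932.0$)
$Y = -800$ ($Y = \left(-32\right) 25 = -800$)
$\left(-111192 + Y\right) + B = \left(-111192 - 800\right) - \frac{161795}{3} = -111992 - \frac{161795}{3} = - \frac{497771}{3}$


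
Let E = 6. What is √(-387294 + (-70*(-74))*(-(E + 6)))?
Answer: I*√449454 ≈ 670.41*I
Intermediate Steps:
√(-387294 + (-70*(-74))*(-(E + 6))) = √(-387294 + (-70*(-74))*(-(6 + 6))) = √(-387294 + 5180*(-1*12)) = √(-387294 + 5180*(-12)) = √(-387294 - 62160) = √(-449454) = I*√449454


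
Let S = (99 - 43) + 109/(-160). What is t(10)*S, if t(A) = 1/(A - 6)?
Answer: 8851/640 ≈ 13.830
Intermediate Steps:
t(A) = 1/(-6 + A)
S = 8851/160 (S = 56 + 109*(-1/160) = 56 - 109/160 = 8851/160 ≈ 55.319)
t(10)*S = (8851/160)/(-6 + 10) = (8851/160)/4 = (¼)*(8851/160) = 8851/640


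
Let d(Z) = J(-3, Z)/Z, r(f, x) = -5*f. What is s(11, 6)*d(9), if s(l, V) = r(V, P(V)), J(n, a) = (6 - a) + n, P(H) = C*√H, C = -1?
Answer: 20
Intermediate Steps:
P(H) = -√H
J(n, a) = 6 + n - a
s(l, V) = -5*V
d(Z) = (3 - Z)/Z (d(Z) = (6 - 3 - Z)/Z = (3 - Z)/Z)
s(11, 6)*d(9) = (-5*6)*((3 - 1*9)/9) = -10*(3 - 9)/3 = -10*(-6)/3 = -30*(-⅔) = 20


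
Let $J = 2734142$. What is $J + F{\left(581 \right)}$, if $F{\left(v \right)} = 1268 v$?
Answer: $3470850$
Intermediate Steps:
$J + F{\left(581 \right)} = 2734142 + 1268 \cdot 581 = 2734142 + 736708 = 3470850$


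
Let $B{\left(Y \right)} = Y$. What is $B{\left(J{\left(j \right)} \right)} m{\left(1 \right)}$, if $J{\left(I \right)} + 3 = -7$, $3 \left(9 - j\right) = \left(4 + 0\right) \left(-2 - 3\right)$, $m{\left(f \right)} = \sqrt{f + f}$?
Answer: $- 10 \sqrt{2} \approx -14.142$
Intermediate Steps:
$m{\left(f \right)} = \sqrt{2} \sqrt{f}$ ($m{\left(f \right)} = \sqrt{2 f} = \sqrt{2} \sqrt{f}$)
$j = \frac{47}{3}$ ($j = 9 - \frac{\left(4 + 0\right) \left(-2 - 3\right)}{3} = 9 - \frac{4 \left(-5\right)}{3} = 9 - - \frac{20}{3} = 9 + \frac{20}{3} = \frac{47}{3} \approx 15.667$)
$J{\left(I \right)} = -10$ ($J{\left(I \right)} = -3 - 7 = -10$)
$B{\left(J{\left(j \right)} \right)} m{\left(1 \right)} = - 10 \sqrt{2} \sqrt{1} = - 10 \sqrt{2} \cdot 1 = - 10 \sqrt{2}$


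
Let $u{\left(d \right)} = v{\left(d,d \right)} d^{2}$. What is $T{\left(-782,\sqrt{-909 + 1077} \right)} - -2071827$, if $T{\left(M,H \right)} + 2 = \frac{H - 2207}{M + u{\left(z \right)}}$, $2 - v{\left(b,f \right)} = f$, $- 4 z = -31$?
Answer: $\frac{149484386823}{72151} - \frac{128 \sqrt{42}}{72151} \approx 2.0718 \cdot 10^{6}$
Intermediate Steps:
$z = \frac{31}{4}$ ($z = \left(- \frac{1}{4}\right) \left(-31\right) = \frac{31}{4} \approx 7.75$)
$v{\left(b,f \right)} = 2 - f$
$u{\left(d \right)} = d^{2} \left(2 - d\right)$ ($u{\left(d \right)} = \left(2 - d\right) d^{2} = d^{2} \left(2 - d\right)$)
$T{\left(M,H \right)} = -2 + \frac{-2207 + H}{- \frac{22103}{64} + M}$ ($T{\left(M,H \right)} = -2 + \frac{H - 2207}{M + \left(\frac{31}{4}\right)^{2} \left(2 - \frac{31}{4}\right)} = -2 + \frac{-2207 + H}{M + \frac{961 \left(2 - \frac{31}{4}\right)}{16}} = -2 + \frac{-2207 + H}{M + \frac{961}{16} \left(- \frac{23}{4}\right)} = -2 + \frac{-2207 + H}{M - \frac{22103}{64}} = -2 + \frac{-2207 + H}{- \frac{22103}{64} + M}$)
$T{\left(-782,\sqrt{-909 + 1077} \right)} - -2071827 = \frac{2 \left(-48521 - -50048 + 32 \sqrt{-909 + 1077}\right)}{-22103 + 64 \left(-782\right)} - -2071827 = \frac{2 \left(-48521 + 50048 + 32 \sqrt{168}\right)}{-22103 - 50048} + 2071827 = \frac{2 \left(-48521 + 50048 + 32 \cdot 2 \sqrt{42}\right)}{-72151} + 2071827 = 2 \left(- \frac{1}{72151}\right) \left(-48521 + 50048 + 64 \sqrt{42}\right) + 2071827 = 2 \left(- \frac{1}{72151}\right) \left(1527 + 64 \sqrt{42}\right) + 2071827 = \left(- \frac{3054}{72151} - \frac{128 \sqrt{42}}{72151}\right) + 2071827 = \frac{149484386823}{72151} - \frac{128 \sqrt{42}}{72151}$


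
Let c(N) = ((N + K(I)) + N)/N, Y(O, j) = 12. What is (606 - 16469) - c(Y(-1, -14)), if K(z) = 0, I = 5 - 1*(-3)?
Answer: -15865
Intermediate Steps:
I = 8 (I = 5 + 3 = 8)
c(N) = 2 (c(N) = ((N + 0) + N)/N = (N + N)/N = (2*N)/N = 2)
(606 - 16469) - c(Y(-1, -14)) = (606 - 16469) - 1*2 = -15863 - 2 = -15865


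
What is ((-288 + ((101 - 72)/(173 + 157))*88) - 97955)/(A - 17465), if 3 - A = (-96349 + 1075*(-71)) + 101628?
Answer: -1473529/803760 ≈ -1.8333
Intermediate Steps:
A = 71049 (A = 3 - ((-96349 + 1075*(-71)) + 101628) = 3 - ((-96349 - 76325) + 101628) = 3 - (-172674 + 101628) = 3 - 1*(-71046) = 3 + 71046 = 71049)
((-288 + ((101 - 72)/(173 + 157))*88) - 97955)/(A - 17465) = ((-288 + ((101 - 72)/(173 + 157))*88) - 97955)/(71049 - 17465) = ((-288 + (29/330)*88) - 97955)/53584 = ((-288 + (29*(1/330))*88) - 97955)*(1/53584) = ((-288 + (29/330)*88) - 97955)*(1/53584) = ((-288 + 116/15) - 97955)*(1/53584) = (-4204/15 - 97955)*(1/53584) = -1473529/15*1/53584 = -1473529/803760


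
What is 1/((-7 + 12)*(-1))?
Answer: -⅕ ≈ -0.20000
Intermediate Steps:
1/((-7 + 12)*(-1)) = 1/(5*(-1)) = 1/(-5) = -⅕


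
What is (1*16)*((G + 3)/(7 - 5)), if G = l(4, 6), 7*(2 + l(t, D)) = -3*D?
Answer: -88/7 ≈ -12.571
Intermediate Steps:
l(t, D) = -2 - 3*D/7 (l(t, D) = -2 + (-3*D)/7 = -2 - 3*D/7)
G = -32/7 (G = -2 - 3/7*6 = -2 - 18/7 = -32/7 ≈ -4.5714)
(1*16)*((G + 3)/(7 - 5)) = (1*16)*((-32/7 + 3)/(7 - 5)) = 16*(-11/7/2) = 16*(-11/7*1/2) = 16*(-11/14) = -88/7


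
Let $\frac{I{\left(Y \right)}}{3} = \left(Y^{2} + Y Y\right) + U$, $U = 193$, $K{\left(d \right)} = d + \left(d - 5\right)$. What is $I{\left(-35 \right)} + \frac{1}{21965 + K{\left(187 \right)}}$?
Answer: $\frac{177086287}{22334} \approx 7929.0$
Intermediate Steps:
$K{\left(d \right)} = -5 + 2 d$ ($K{\left(d \right)} = d + \left(d - 5\right) = d + \left(-5 + d\right) = -5 + 2 d$)
$I{\left(Y \right)} = 579 + 6 Y^{2}$ ($I{\left(Y \right)} = 3 \left(\left(Y^{2} + Y Y\right) + 193\right) = 3 \left(\left(Y^{2} + Y^{2}\right) + 193\right) = 3 \left(2 Y^{2} + 193\right) = 3 \left(193 + 2 Y^{2}\right) = 579 + 6 Y^{2}$)
$I{\left(-35 \right)} + \frac{1}{21965 + K{\left(187 \right)}} = \left(579 + 6 \left(-35\right)^{2}\right) + \frac{1}{21965 + \left(-5 + 2 \cdot 187\right)} = \left(579 + 6 \cdot 1225\right) + \frac{1}{21965 + \left(-5 + 374\right)} = \left(579 + 7350\right) + \frac{1}{21965 + 369} = 7929 + \frac{1}{22334} = \frac{177086287}{22334}$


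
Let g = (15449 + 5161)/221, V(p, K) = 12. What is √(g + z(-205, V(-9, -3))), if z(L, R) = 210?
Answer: 2*√3702855/221 ≈ 17.414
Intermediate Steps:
g = 20610/221 (g = 20610*(1/221) = 20610/221 ≈ 93.258)
√(g + z(-205, V(-9, -3))) = √(20610/221 + 210) = √(67020/221) = 2*√3702855/221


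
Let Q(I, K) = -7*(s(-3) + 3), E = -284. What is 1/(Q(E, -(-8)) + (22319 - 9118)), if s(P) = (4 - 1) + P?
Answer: 1/13180 ≈ 7.5873e-5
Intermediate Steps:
s(P) = 3 + P
Q(I, K) = -21 (Q(I, K) = -7*((3 - 3) + 3) = -7*(0 + 3) = -7*3 = -21)
1/(Q(E, -(-8)) + (22319 - 9118)) = 1/(-21 + (22319 - 9118)) = 1/(-21 + 13201) = 1/13180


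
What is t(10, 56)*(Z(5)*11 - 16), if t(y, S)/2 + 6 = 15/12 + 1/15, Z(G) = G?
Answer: -3653/10 ≈ -365.30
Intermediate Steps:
t(y, S) = -281/30 (t(y, S) = -12 + 2*(15/12 + 1/15) = -12 + 2*(15*(1/12) + 1*(1/15)) = -12 + 2*(5/4 + 1/15) = -12 + 2*(79/60) = -12 + 79/30 = -281/30)
t(10, 56)*(Z(5)*11 - 16) = -281*(5*11 - 16)/30 = -281*(55 - 16)/30 = -281/30*39 = -3653/10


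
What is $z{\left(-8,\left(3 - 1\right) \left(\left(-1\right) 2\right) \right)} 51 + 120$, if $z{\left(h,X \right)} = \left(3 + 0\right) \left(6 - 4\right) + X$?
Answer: $222$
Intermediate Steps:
$z{\left(h,X \right)} = 6 + X$ ($z{\left(h,X \right)} = 3 \cdot 2 + X = 6 + X$)
$z{\left(-8,\left(3 - 1\right) \left(\left(-1\right) 2\right) \right)} 51 + 120 = \left(6 + \left(3 - 1\right) \left(\left(-1\right) 2\right)\right) 51 + 120 = \left(6 + 2 \left(-2\right)\right) 51 + 120 = \left(6 - 4\right) 51 + 120 = 2 \cdot 51 + 120 = 102 + 120 = 222$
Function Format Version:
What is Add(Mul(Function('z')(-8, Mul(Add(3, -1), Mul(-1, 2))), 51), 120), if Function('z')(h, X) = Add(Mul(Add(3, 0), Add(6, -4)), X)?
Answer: 222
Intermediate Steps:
Function('z')(h, X) = Add(6, X) (Function('z')(h, X) = Add(Mul(3, 2), X) = Add(6, X))
Add(Mul(Function('z')(-8, Mul(Add(3, -1), Mul(-1, 2))), 51), 120) = Add(Mul(Add(6, Mul(Add(3, -1), Mul(-1, 2))), 51), 120) = Add(Mul(Add(6, Mul(2, -2)), 51), 120) = Add(Mul(Add(6, -4), 51), 120) = Add(Mul(2, 51), 120) = Add(102, 120) = 222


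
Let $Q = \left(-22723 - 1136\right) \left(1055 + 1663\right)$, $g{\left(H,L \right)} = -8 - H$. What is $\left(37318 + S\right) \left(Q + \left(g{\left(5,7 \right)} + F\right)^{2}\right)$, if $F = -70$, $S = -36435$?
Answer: $-57255373859$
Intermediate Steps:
$Q = -64848762$ ($Q = \left(-23859\right) 2718 = -64848762$)
$\left(37318 + S\right) \left(Q + \left(g{\left(5,7 \right)} + F\right)^{2}\right) = \left(37318 - 36435\right) \left(-64848762 + \left(\left(-8 - 5\right) - 70\right)^{2}\right) = 883 \left(-64848762 + \left(\left(-8 - 5\right) - 70\right)^{2}\right) = 883 \left(-64848762 + \left(-13 - 70\right)^{2}\right) = 883 \left(-64848762 + \left(-83\right)^{2}\right) = 883 \left(-64848762 + 6889\right) = 883 \left(-64841873\right) = -57255373859$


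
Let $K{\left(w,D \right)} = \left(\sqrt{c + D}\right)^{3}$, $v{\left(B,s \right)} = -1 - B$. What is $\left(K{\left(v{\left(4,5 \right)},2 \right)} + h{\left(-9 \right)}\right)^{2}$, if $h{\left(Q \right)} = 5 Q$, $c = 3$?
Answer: $2150 - 450 \sqrt{5} \approx 1143.8$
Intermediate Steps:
$K{\left(w,D \right)} = \left(3 + D\right)^{\frac{3}{2}}$ ($K{\left(w,D \right)} = \left(\sqrt{3 + D}\right)^{3} = \left(3 + D\right)^{\frac{3}{2}}$)
$\left(K{\left(v{\left(4,5 \right)},2 \right)} + h{\left(-9 \right)}\right)^{2} = \left(\left(3 + 2\right)^{\frac{3}{2}} + 5 \left(-9\right)\right)^{2} = \left(5^{\frac{3}{2}} - 45\right)^{2} = \left(5 \sqrt{5} - 45\right)^{2} = \left(-45 + 5 \sqrt{5}\right)^{2}$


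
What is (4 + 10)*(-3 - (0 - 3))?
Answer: 0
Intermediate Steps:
(4 + 10)*(-3 - (0 - 3)) = 14*(-3 - 1*(-3)) = 14*(-3 + 3) = 14*0 = 0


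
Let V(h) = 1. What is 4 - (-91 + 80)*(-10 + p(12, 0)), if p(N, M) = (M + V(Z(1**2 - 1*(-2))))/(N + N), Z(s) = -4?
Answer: -2533/24 ≈ -105.54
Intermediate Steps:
p(N, M) = (1 + M)/(2*N) (p(N, M) = (M + 1)/(N + N) = (1 + M)/((2*N)) = (1 + M)*(1/(2*N)) = (1 + M)/(2*N))
4 - (-91 + 80)*(-10 + p(12, 0)) = 4 - (-91 + 80)*(-10 + (1/2)*(1 + 0)/12) = 4 - (-11)*(-10 + (1/2)*(1/12)*1) = 4 - (-11)*(-10 + 1/24) = 4 - (-11)*(-239)/24 = 4 - 1*2629/24 = 4 - 2629/24 = -2533/24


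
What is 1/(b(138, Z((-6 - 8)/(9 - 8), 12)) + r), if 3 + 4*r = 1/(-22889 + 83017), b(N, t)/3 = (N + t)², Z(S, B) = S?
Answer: 240512/11094157153 ≈ 2.1679e-5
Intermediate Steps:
b(N, t) = 3*(N + t)²
r = -180383/240512 (r = -¾ + 1/(4*(-22889 + 83017)) = -¾ + (¼)/60128 = -¾ + (¼)*(1/60128) = -¾ + 1/240512 = -180383/240512 ≈ -0.75000)
1/(b(138, Z((-6 - 8)/(9 - 8), 12)) + r) = 1/(3*(138 + (-6 - 8)/(9 - 8))² - 180383/240512) = 1/(3*(138 - 14/1)² - 180383/240512) = 1/(3*(138 - 14*1)² - 180383/240512) = 1/(3*(138 - 14)² - 180383/240512) = 1/(3*124² - 180383/240512) = 1/(3*15376 - 180383/240512) = 1/(46128 - 180383/240512) = 1/(11094157153/240512) = 240512/11094157153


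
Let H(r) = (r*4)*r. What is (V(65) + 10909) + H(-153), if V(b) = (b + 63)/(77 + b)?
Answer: 7422759/71 ≈ 1.0455e+5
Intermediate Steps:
V(b) = (63 + b)/(77 + b)
H(r) = 4*r² (H(r) = (4*r)*r = 4*r²)
(V(65) + 10909) + H(-153) = ((63 + 65)/(77 + 65) + 10909) + 4*(-153)² = (128/142 + 10909) + 4*23409 = ((1/142)*128 + 10909) + 93636 = (64/71 + 10909) + 93636 = 774603/71 + 93636 = 7422759/71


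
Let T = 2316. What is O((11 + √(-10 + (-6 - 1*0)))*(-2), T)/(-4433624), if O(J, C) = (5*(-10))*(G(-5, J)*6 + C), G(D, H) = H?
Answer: 1050/42631 - 300*I/554203 ≈ 0.02463 - 0.00054132*I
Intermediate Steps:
O(J, C) = -300*J - 50*C (O(J, C) = (5*(-10))*(J*6 + C) = -50*(6*J + C) = -50*(C + 6*J) = -300*J - 50*C)
O((11 + √(-10 + (-6 - 1*0)))*(-2), T)/(-4433624) = (-300*(11 + √(-10 + (-6 - 1*0)))*(-2) - 50*2316)/(-4433624) = (-300*(11 + √(-10 + (-6 + 0)))*(-2) - 115800)*(-1/4433624) = (-300*(11 + √(-10 - 6))*(-2) - 115800)*(-1/4433624) = (-300*(11 + √(-16))*(-2) - 115800)*(-1/4433624) = (-300*(11 + 4*I)*(-2) - 115800)*(-1/4433624) = (-300*(-22 - 8*I) - 115800)*(-1/4433624) = ((6600 + 2400*I) - 115800)*(-1/4433624) = (-109200 + 2400*I)*(-1/4433624) = 1050/42631 - 300*I/554203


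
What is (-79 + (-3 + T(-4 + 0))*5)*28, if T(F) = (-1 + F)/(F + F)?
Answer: -5089/2 ≈ -2544.5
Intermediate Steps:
T(F) = (-1 + F)/(2*F) (T(F) = (-1 + F)/((2*F)) = (-1 + F)*(1/(2*F)) = (-1 + F)/(2*F))
(-79 + (-3 + T(-4 + 0))*5)*28 = (-79 + (-3 + (-1 + (-4 + 0))/(2*(-4 + 0)))*5)*28 = (-79 + (-3 + (1/2)*(-1 - 4)/(-4))*5)*28 = (-79 + (-3 + (1/2)*(-1/4)*(-5))*5)*28 = (-79 + (-3 + 5/8)*5)*28 = (-79 - 19/8*5)*28 = (-79 - 95/8)*28 = -727/8*28 = -5089/2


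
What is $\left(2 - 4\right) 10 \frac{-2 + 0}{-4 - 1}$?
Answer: $-8$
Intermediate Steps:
$\left(2 - 4\right) 10 \frac{-2 + 0}{-4 - 1} = \left(2 - 4\right) 10 \left(- \frac{2}{-5}\right) = \left(-2\right) 10 \left(\left(-2\right) \left(- \frac{1}{5}\right)\right) = \left(-20\right) \frac{2}{5} = -8$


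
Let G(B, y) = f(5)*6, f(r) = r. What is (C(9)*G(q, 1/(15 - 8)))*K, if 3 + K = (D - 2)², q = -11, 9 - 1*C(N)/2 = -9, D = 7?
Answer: 23760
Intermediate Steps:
C(N) = 36 (C(N) = 18 - 2*(-9) = 18 + 18 = 36)
G(B, y) = 30 (G(B, y) = 5*6 = 30)
K = 22 (K = -3 + (7 - 2)² = -3 + 5² = -3 + 25 = 22)
(C(9)*G(q, 1/(15 - 8)))*K = (36*30)*22 = 1080*22 = 23760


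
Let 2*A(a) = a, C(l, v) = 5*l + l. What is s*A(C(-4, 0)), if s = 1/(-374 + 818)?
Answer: -1/37 ≈ -0.027027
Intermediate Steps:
C(l, v) = 6*l
A(a) = a/2
s = 1/444 ≈ 0.0022523
s*A(C(-4, 0)) = ((6*(-4))/2)/444 = ((½)*(-24))/444 = (1/444)*(-12) = -1/37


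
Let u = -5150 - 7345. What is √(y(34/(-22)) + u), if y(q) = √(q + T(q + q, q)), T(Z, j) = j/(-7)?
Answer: √(-74082855 + 77*I*√7854)/77 ≈ 0.0051482 + 111.78*I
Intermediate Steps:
T(Z, j) = -j/7 (T(Z, j) = j*(-⅐) = -j/7)
y(q) = √42*√q/7 (y(q) = √(q - q/7) = √(6*q/7) = √42*√q/7)
u = -12495
√(y(34/(-22)) + u) = √(√42*√(34/(-22))/7 - 12495) = √(√42*√(34*(-1/22))/7 - 12495) = √(√42*√(-17/11)/7 - 12495) = √(√42*(I*√187/11)/7 - 12495) = √(I*√7854/77 - 12495) = √(-12495 + I*√7854/77)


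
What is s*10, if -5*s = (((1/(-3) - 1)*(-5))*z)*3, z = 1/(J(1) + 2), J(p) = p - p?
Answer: -20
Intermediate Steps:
J(p) = 0
z = 1/2 (z = 1/(0 + 2) = 1/2 ≈ 0.50000)
s = -2 (s = -((1/(-3) - 1)*(-5))*(1/2)*3/5 = -((-1/3 - 1)*(-5))*(1/2)*3/5 = --4/3*(-5)*(1/2)*3/5 = -(20/3)*(1/2)*3/5 = -2*3/3 = -1/5*10 = -2)
s*10 = -2*10 = -20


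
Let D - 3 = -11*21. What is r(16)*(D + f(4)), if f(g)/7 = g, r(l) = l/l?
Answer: -200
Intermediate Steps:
r(l) = 1
f(g) = 7*g
D = -228 (D = 3 - 11*21 = 3 - 231 = -228)
r(16)*(D + f(4)) = 1*(-228 + 7*4) = 1*(-228 + 28) = 1*(-200) = -200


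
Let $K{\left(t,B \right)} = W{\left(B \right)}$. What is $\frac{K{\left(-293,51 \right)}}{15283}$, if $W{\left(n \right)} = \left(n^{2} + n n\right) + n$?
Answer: $\frac{309}{899} \approx 0.34372$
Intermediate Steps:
$W{\left(n \right)} = n + 2 n^{2}$ ($W{\left(n \right)} = \left(n^{2} + n^{2}\right) + n = 2 n^{2} + n = n + 2 n^{2}$)
$K{\left(t,B \right)} = B \left(1 + 2 B\right)$
$\frac{K{\left(-293,51 \right)}}{15283} = \frac{51 \left(1 + 2 \cdot 51\right)}{15283} = 51 \left(1 + 102\right) \frac{1}{15283} = 51 \cdot 103 \cdot \frac{1}{15283} = 5253 \cdot \frac{1}{15283} = \frac{309}{899}$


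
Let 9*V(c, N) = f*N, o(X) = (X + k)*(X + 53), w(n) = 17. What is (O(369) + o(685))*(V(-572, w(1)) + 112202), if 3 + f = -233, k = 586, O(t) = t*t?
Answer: 120043951906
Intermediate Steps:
O(t) = t**2
f = -236 (f = -3 - 233 = -236)
o(X) = (53 + X)*(586 + X) (o(X) = (X + 586)*(X + 53) = (586 + X)*(53 + X) = (53 + X)*(586 + X))
V(c, N) = -236*N/9 (V(c, N) = (-236*N)/9 = -236*N/9)
(O(369) + o(685))*(V(-572, w(1)) + 112202) = (369**2 + (31058 + 685**2 + 639*685))*(-236/9*17 + 112202) = (136161 + (31058 + 469225 + 437715))*(-4012/9 + 112202) = (136161 + 937998)*(1005806/9) = 1074159*(1005806/9) = 120043951906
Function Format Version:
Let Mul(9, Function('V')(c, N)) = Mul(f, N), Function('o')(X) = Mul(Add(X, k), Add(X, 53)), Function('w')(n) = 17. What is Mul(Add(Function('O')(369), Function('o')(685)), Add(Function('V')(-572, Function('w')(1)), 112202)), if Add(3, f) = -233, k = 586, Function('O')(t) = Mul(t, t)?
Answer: 120043951906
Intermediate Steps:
Function('O')(t) = Pow(t, 2)
f = -236 (f = Add(-3, -233) = -236)
Function('o')(X) = Mul(Add(53, X), Add(586, X)) (Function('o')(X) = Mul(Add(X, 586), Add(X, 53)) = Mul(Add(586, X), Add(53, X)) = Mul(Add(53, X), Add(586, X)))
Function('V')(c, N) = Mul(Rational(-236, 9), N) (Function('V')(c, N) = Mul(Rational(1, 9), Mul(-236, N)) = Mul(Rational(-236, 9), N))
Mul(Add(Function('O')(369), Function('o')(685)), Add(Function('V')(-572, Function('w')(1)), 112202)) = Mul(Add(Pow(369, 2), Add(31058, Pow(685, 2), Mul(639, 685))), Add(Mul(Rational(-236, 9), 17), 112202)) = Mul(Add(136161, Add(31058, 469225, 437715)), Add(Rational(-4012, 9), 112202)) = Mul(Add(136161, 937998), Rational(1005806, 9)) = Mul(1074159, Rational(1005806, 9)) = 120043951906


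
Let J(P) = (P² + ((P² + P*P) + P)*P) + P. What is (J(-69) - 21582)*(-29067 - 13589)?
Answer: 28543134432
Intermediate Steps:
J(P) = P + P² + P*(P + 2*P²) (J(P) = (P² + ((P² + P²) + P)*P) + P = (P² + (2*P² + P)*P) + P = (P² + (P + 2*P²)*P) + P = (P² + P*(P + 2*P²)) + P = P + P² + P*(P + 2*P²))
(J(-69) - 21582)*(-29067 - 13589) = (-69*(1 + 2*(-69) + 2*(-69)²) - 21582)*(-29067 - 13589) = (-69*(1 - 138 + 2*4761) - 21582)*(-42656) = (-69*(1 - 138 + 9522) - 21582)*(-42656) = (-69*9385 - 21582)*(-42656) = (-647565 - 21582)*(-42656) = -669147*(-42656) = 28543134432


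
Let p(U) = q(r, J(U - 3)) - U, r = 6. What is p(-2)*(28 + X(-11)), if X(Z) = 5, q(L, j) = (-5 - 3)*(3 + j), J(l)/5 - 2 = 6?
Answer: -11286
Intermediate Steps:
J(l) = 40 (J(l) = 10 + 5*6 = 10 + 30 = 40)
q(L, j) = -24 - 8*j (q(L, j) = -8*(3 + j) = -24 - 8*j)
p(U) = -344 - U (p(U) = (-24 - 8*40) - U = (-24 - 320) - U = -344 - U)
p(-2)*(28 + X(-11)) = (-344 - 1*(-2))*(28 + 5) = (-344 + 2)*33 = -342*33 = -11286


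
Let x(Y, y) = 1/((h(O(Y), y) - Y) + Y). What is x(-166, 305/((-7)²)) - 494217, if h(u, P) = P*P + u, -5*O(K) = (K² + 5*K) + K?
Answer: -6257324436280/12661087 ≈ -4.9422e+5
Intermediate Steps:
O(K) = -6*K/5 - K²/5 (O(K) = -((K² + 5*K) + K)/5 = -(K² + 6*K)/5 = -6*K/5 - K²/5)
h(u, P) = u + P² (h(u, P) = P² + u = u + P²)
x(Y, y) = 1/(y² - Y*(6 + Y)/5) (x(Y, y) = 1/(((-Y*(6 + Y)/5 + y²) - Y) + Y) = 1/(((y² - Y*(6 + Y)/5) - Y) + Y) = 1/((y² - Y - Y*(6 + Y)/5) + Y) = 1/(y² - Y*(6 + Y)/5))
x(-166, 305/((-7)²)) - 494217 = -5/(-5*(305/((-7)²))² - 166*(6 - 166)) - 494217 = -5/(-5*(305/49)² - 166*(-160)) - 494217 = -5/(-5*(305*(1/49))² + 26560) - 494217 = -5/(-5*(305/49)² + 26560) - 494217 = -5/(-5*93025/2401 + 26560) - 494217 = -5/(-465125/2401 + 26560) - 494217 = -5/63305435/2401 - 494217 = -5*2401/63305435 - 494217 = -2401/12661087 - 494217 = -6257324436280/12661087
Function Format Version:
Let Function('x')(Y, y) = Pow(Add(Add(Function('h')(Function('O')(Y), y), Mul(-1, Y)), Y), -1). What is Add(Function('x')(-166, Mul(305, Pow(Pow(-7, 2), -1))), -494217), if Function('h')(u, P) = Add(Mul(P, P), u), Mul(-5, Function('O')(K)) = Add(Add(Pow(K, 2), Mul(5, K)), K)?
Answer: Rational(-6257324436280, 12661087) ≈ -4.9422e+5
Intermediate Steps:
Function('O')(K) = Add(Mul(Rational(-6, 5), K), Mul(Rational(-1, 5), Pow(K, 2))) (Function('O')(K) = Mul(Rational(-1, 5), Add(Add(Pow(K, 2), Mul(5, K)), K)) = Mul(Rational(-1, 5), Add(Pow(K, 2), Mul(6, K))) = Add(Mul(Rational(-6, 5), K), Mul(Rational(-1, 5), Pow(K, 2))))
Function('h')(u, P) = Add(u, Pow(P, 2)) (Function('h')(u, P) = Add(Pow(P, 2), u) = Add(u, Pow(P, 2)))
Function('x')(Y, y) = Pow(Add(Pow(y, 2), Mul(Rational(-1, 5), Y, Add(6, Y))), -1) (Function('x')(Y, y) = Pow(Add(Add(Add(Mul(Rational(-1, 5), Y, Add(6, Y)), Pow(y, 2)), Mul(-1, Y)), Y), -1) = Pow(Add(Add(Add(Pow(y, 2), Mul(Rational(-1, 5), Y, Add(6, Y))), Mul(-1, Y)), Y), -1) = Pow(Add(Add(Pow(y, 2), Mul(-1, Y), Mul(Rational(-1, 5), Y, Add(6, Y))), Y), -1) = Pow(Add(Pow(y, 2), Mul(Rational(-1, 5), Y, Add(6, Y))), -1))
Add(Function('x')(-166, Mul(305, Pow(Pow(-7, 2), -1))), -494217) = Add(Mul(-5, Pow(Add(Mul(-5, Pow(Mul(305, Pow(Pow(-7, 2), -1)), 2)), Mul(-166, Add(6, -166))), -1)), -494217) = Add(Mul(-5, Pow(Add(Mul(-5, Pow(Mul(305, Pow(49, -1)), 2)), Mul(-166, -160)), -1)), -494217) = Add(Mul(-5, Pow(Add(Mul(-5, Pow(Mul(305, Rational(1, 49)), 2)), 26560), -1)), -494217) = Add(Mul(-5, Pow(Add(Mul(-5, Pow(Rational(305, 49), 2)), 26560), -1)), -494217) = Add(Mul(-5, Pow(Add(Mul(-5, Rational(93025, 2401)), 26560), -1)), -494217) = Add(Mul(-5, Pow(Add(Rational(-465125, 2401), 26560), -1)), -494217) = Add(Mul(-5, Pow(Rational(63305435, 2401), -1)), -494217) = Add(Mul(-5, Rational(2401, 63305435)), -494217) = Add(Rational(-2401, 12661087), -494217) = Rational(-6257324436280, 12661087)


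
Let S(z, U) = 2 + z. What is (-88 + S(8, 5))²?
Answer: 6084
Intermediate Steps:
(-88 + S(8, 5))² = (-88 + (2 + 8))² = (-88 + 10)² = (-78)² = 6084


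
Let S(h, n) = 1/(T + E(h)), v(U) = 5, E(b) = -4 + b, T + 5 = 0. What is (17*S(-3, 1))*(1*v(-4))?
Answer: -85/12 ≈ -7.0833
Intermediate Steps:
T = -5 (T = -5 + 0 = -5)
S(h, n) = 1/(-9 + h) (S(h, n) = 1/(-5 + (-4 + h)) = 1/(-9 + h))
(17*S(-3, 1))*(1*v(-4)) = (17/(-9 - 3))*(1*5) = (17/(-12))*5 = (17*(-1/12))*5 = -17/12*5 = -85/12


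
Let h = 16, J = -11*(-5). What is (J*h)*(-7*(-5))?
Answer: 30800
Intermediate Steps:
J = 55
(J*h)*(-7*(-5)) = (55*16)*(-7*(-5)) = 880*35 = 30800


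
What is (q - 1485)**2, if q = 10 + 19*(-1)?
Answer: 2232036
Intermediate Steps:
q = -9 (q = 10 - 19 = -9)
(q - 1485)**2 = (-9 - 1485)**2 = (-1494)**2 = 2232036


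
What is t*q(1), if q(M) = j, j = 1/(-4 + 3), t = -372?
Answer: 372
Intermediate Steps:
j = -1 (j = 1/(-1) = -1)
q(M) = -1
t*q(1) = -372*(-1) = 372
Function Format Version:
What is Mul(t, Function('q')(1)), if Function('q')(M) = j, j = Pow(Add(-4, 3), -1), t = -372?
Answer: 372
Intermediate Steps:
j = -1 (j = Pow(-1, -1) = -1)
Function('q')(M) = -1
Mul(t, Function('q')(1)) = Mul(-372, -1) = 372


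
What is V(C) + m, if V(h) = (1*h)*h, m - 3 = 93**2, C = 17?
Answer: 8941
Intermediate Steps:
m = 8652 (m = 3 + 93**2 = 3 + 8649 = 8652)
V(h) = h**2 (V(h) = h*h = h**2)
V(C) + m = 17**2 + 8652 = 289 + 8652 = 8941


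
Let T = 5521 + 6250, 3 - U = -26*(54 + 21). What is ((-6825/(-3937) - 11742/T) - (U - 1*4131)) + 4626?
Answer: 315347982129/46342427 ≈ 6804.7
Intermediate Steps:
U = 1953 (U = 3 - (-26)*(54 + 21) = 3 - (-26)*75 = 3 - 1*(-1950) = 3 + 1950 = 1953)
T = 11771
((-6825/(-3937) - 11742/T) - (U - 1*4131)) + 4626 = ((-6825/(-3937) - 11742/11771) - (1953 - 1*4131)) + 4626 = ((-6825*(-1/3937) - 11742*1/11771) - (1953 - 4131)) + 4626 = ((6825/3937 - 11742/11771) - 1*(-2178)) + 4626 = (34108821/46342427 + 2178) + 4626 = 100967914827/46342427 + 4626 = 315347982129/46342427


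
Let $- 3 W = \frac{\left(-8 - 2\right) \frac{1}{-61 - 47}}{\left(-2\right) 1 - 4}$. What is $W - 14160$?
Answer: $- \frac{13763515}{972} \approx -14160.0$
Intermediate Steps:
$W = \frac{5}{972}$ ($W = - \frac{\frac{-8 - 2}{-61 - 47} \frac{1}{\left(-2\right) 1 - 4}}{3} = - \frac{- \frac{10}{-108} \frac{1}{-2 - 4}}{3} = - \frac{\left(-10\right) \left(- \frac{1}{108}\right) \frac{1}{-6}}{3} = - \frac{\frac{5}{54} \left(- \frac{1}{6}\right)}{3} = \left(- \frac{1}{3}\right) \left(- \frac{5}{324}\right) = \frac{5}{972} \approx 0.005144$)
$W - 14160 = \frac{5}{972} - 14160 = - \frac{13763515}{972}$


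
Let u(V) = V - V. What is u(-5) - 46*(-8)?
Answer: 368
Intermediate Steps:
u(V) = 0
u(-5) - 46*(-8) = 0 - 46*(-8) = 0 + 368 = 368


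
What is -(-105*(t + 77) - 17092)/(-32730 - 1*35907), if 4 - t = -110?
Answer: -37147/68637 ≈ -0.54121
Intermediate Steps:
t = 114 (t = 4 - 1*(-110) = 4 + 110 = 114)
-(-105*(t + 77) - 17092)/(-32730 - 1*35907) = -(-105*(114 + 77) - 17092)/(-32730 - 1*35907) = -(-105*191 - 17092)/(-32730 - 35907) = -(-20055 - 17092)/(-68637) = -(-37147)*(-1)/68637 = -1*37147/68637 = -37147/68637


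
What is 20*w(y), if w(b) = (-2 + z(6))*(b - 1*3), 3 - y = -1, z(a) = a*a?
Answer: 680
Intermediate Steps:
z(a) = a**2
y = 4 (y = 3 - 1*(-1) = 3 + 1 = 4)
w(b) = -102 + 34*b (w(b) = (-2 + 6**2)*(b - 1*3) = (-2 + 36)*(b - 3) = 34*(-3 + b) = -102 + 34*b)
20*w(y) = 20*(-102 + 34*4) = 20*(-102 + 136) = 20*34 = 680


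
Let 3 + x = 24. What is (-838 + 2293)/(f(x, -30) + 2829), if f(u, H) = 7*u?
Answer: 485/992 ≈ 0.48891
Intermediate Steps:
x = 21 (x = -3 + 24 = 21)
(-838 + 2293)/(f(x, -30) + 2829) = (-838 + 2293)/(7*21 + 2829) = 1455/(147 + 2829) = 1455/2976 = 1455*(1/2976) = 485/992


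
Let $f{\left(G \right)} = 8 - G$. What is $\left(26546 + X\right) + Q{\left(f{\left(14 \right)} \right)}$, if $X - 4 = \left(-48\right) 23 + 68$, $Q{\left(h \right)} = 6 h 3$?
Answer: $25406$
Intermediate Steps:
$Q{\left(h \right)} = 18 h$
$X = -1032$ ($X = 4 + \left(\left(-48\right) 23 + 68\right) = 4 + \left(-1104 + 68\right) = 4 - 1036 = -1032$)
$\left(26546 + X\right) + Q{\left(f{\left(14 \right)} \right)} = \left(26546 - 1032\right) + 18 \left(8 - 14\right) = 25514 + 18 \left(8 - 14\right) = 25514 + 18 \left(-6\right) = 25514 - 108 = 25406$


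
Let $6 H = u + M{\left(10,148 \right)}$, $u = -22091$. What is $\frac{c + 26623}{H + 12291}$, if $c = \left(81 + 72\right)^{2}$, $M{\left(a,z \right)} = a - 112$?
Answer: $\frac{300192}{51553} \approx 5.823$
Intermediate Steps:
$M{\left(a,z \right)} = -112 + a$
$c = 23409$ ($c = 153^{2} = 23409$)
$H = - \frac{22193}{6}$ ($H = \frac{-22091 + \left(-112 + 10\right)}{6} = \frac{-22091 - 102}{6} = \frac{1}{6} \left(-22193\right) = - \frac{22193}{6} \approx -3698.8$)
$\frac{c + 26623}{H + 12291} = \frac{23409 + 26623}{- \frac{22193}{6} + 12291} = \frac{50032}{\frac{51553}{6}} = 50032 \cdot \frac{6}{51553} = \frac{300192}{51553}$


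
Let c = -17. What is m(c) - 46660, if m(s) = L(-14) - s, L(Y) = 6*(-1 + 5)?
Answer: -46619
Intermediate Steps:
L(Y) = 24 (L(Y) = 6*4 = 24)
m(s) = 24 - s
m(c) - 46660 = (24 - 1*(-17)) - 46660 = (24 + 17) - 46660 = 41 - 46660 = -46619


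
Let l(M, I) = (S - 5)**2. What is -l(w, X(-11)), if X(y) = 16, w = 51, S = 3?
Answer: -4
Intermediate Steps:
l(M, I) = 4 (l(M, I) = (3 - 5)**2 = (-2)**2 = 4)
-l(w, X(-11)) = -1*4 = -4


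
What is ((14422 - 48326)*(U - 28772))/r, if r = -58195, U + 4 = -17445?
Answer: -1567076784/58195 ≈ -26928.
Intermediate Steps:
U = -17449 (U = -4 - 17445 = -17449)
((14422 - 48326)*(U - 28772))/r = ((14422 - 48326)*(-17449 - 28772))/(-58195) = -33904*(-46221)*(-1/58195) = 1567076784*(-1/58195) = -1567076784/58195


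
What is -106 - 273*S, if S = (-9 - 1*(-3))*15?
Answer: 24464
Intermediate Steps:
S = -90 (S = (-9 + 3)*15 = -6*15 = -90)
-106 - 273*S = -106 - 273*(-90) = -106 + 24570 = 24464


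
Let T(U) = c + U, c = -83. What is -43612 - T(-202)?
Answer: -43327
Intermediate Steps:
T(U) = -83 + U
-43612 - T(-202) = -43612 - (-83 - 202) = -43612 - 1*(-285) = -43612 + 285 = -43327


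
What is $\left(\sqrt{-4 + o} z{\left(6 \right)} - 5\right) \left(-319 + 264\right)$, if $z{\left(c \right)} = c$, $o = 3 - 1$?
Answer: $275 - 330 i \sqrt{2} \approx 275.0 - 466.69 i$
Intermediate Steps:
$o = 2$
$\left(\sqrt{-4 + o} z{\left(6 \right)} - 5\right) \left(-319 + 264\right) = \left(\sqrt{-4 + 2} \cdot 6 - 5\right) \left(-319 + 264\right) = \left(\sqrt{-2} \cdot 6 - 5\right) \left(-55\right) = \left(i \sqrt{2} \cdot 6 - 5\right) \left(-55\right) = \left(6 i \sqrt{2} - 5\right) \left(-55\right) = \left(-5 + 6 i \sqrt{2}\right) \left(-55\right) = 275 - 330 i \sqrt{2}$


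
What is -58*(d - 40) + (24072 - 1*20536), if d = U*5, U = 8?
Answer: 3536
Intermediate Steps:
d = 40 (d = 8*5 = 40)
-58*(d - 40) + (24072 - 1*20536) = -58*(40 - 40) + (24072 - 1*20536) = -58*0 + (24072 - 20536) = 0 + 3536 = 3536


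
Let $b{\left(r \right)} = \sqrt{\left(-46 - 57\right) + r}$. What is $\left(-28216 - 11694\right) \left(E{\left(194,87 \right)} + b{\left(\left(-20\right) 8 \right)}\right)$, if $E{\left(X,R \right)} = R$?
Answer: $-3472170 - 39910 i \sqrt{263} \approx -3.4722 \cdot 10^{6} - 6.4723 \cdot 10^{5} i$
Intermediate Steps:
$b{\left(r \right)} = \sqrt{-103 + r}$ ($b{\left(r \right)} = \sqrt{\left(-46 - 57\right) + r} = \sqrt{-103 + r}$)
$\left(-28216 - 11694\right) \left(E{\left(194,87 \right)} + b{\left(\left(-20\right) 8 \right)}\right) = \left(-28216 - 11694\right) \left(87 + \sqrt{-103 - 160}\right) = - 39910 \left(87 + \sqrt{-103 - 160}\right) = - 39910 \left(87 + \sqrt{-263}\right) = - 39910 \left(87 + i \sqrt{263}\right) = -3472170 - 39910 i \sqrt{263}$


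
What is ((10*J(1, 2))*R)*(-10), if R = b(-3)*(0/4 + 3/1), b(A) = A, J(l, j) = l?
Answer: 900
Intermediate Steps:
R = -9 (R = -3*(0/4 + 3/1) = -3*(0*(¼) + 3*1) = -3*(0 + 3) = -3*3 = -9)
((10*J(1, 2))*R)*(-10) = ((10*1)*(-9))*(-10) = (10*(-9))*(-10) = -90*(-10) = 900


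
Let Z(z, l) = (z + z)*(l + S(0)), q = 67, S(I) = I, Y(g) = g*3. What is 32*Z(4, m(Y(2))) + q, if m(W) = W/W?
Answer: 323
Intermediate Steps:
Y(g) = 3*g
m(W) = 1
Z(z, l) = 2*l*z (Z(z, l) = (z + z)*(l + 0) = (2*z)*l = 2*l*z)
32*Z(4, m(Y(2))) + q = 32*(2*1*4) + 67 = 32*8 + 67 = 256 + 67 = 323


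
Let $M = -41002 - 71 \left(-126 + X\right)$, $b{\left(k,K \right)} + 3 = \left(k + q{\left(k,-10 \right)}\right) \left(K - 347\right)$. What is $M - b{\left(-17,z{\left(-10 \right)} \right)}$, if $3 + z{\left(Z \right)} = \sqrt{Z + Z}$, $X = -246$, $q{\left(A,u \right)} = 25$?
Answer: $-11787 - 16 i \sqrt{5} \approx -11787.0 - 35.777 i$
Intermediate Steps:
$z{\left(Z \right)} = -3 + \sqrt{2} \sqrt{Z}$ ($z{\left(Z \right)} = -3 + \sqrt{Z + Z} = -3 + \sqrt{2 Z} = -3 + \sqrt{2} \sqrt{Z}$)
$b{\left(k,K \right)} = -3 + \left(-347 + K\right) \left(25 + k\right)$ ($b{\left(k,K \right)} = -3 + \left(k + 25\right) \left(K - 347\right) = -3 + \left(25 + k\right) \left(-347 + K\right) = -3 + \left(-347 + K\right) \left(25 + k\right)$)
$M = -14590$ ($M = -41002 - 71 \left(-126 - 246\right) = -41002 - 71 \left(-372\right) = -41002 - -26412 = -41002 + 26412 = -14590$)
$M - b{\left(-17,z{\left(-10 \right)} \right)} = -14590 - \left(-8678 - -5899 + 25 \left(-3 + \sqrt{2} \sqrt{-10}\right) + \left(-3 + \sqrt{2} \sqrt{-10}\right) \left(-17\right)\right) = -14590 - \left(-8678 + 5899 + 25 \left(-3 + \sqrt{2} i \sqrt{10}\right) + \left(-3 + \sqrt{2} i \sqrt{10}\right) \left(-17\right)\right) = -14590 - \left(-8678 + 5899 + 25 \left(-3 + 2 i \sqrt{5}\right) + \left(-3 + 2 i \sqrt{5}\right) \left(-17\right)\right) = -14590 - \left(-8678 + 5899 - \left(75 - 50 i \sqrt{5}\right) + \left(51 - 34 i \sqrt{5}\right)\right) = -14590 - \left(-2803 + 16 i \sqrt{5}\right) = -14590 + \left(2803 - 16 i \sqrt{5}\right) = -11787 - 16 i \sqrt{5}$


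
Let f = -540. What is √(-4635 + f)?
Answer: 15*I*√23 ≈ 71.938*I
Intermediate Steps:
√(-4635 + f) = √(-4635 - 540) = √(-5175) = 15*I*√23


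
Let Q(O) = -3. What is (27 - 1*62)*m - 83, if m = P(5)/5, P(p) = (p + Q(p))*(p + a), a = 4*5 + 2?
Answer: -461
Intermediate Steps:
a = 22 (a = 20 + 2 = 22)
P(p) = (-3 + p)*(22 + p) (P(p) = (p - 3)*(p + 22) = (-3 + p)*(22 + p))
m = 54/5 (m = (-66 + 5**2 + 19*5)/5 = (-66 + 25 + 95)*(1/5) = 54*(1/5) = 54/5 ≈ 10.800)
(27 - 1*62)*m - 83 = (27 - 1*62)*(54/5) - 83 = (27 - 62)*(54/5) - 83 = -35*54/5 - 83 = -378 - 83 = -461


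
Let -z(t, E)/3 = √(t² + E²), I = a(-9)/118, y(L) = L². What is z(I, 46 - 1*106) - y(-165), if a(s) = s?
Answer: -27225 - 9*√5569609/118 ≈ -27405.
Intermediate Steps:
I = -9/118 ≈ -0.076271
z(t, E) = -3*√(E² + t²) (z(t, E) = -3*√(t² + E²) = -3*√(E² + t²))
z(I, 46 - 1*106) - y(-165) = -3*√((46 - 1*106)² + (-9/118)²) - 1*(-165)² = -3*√((46 - 106)² + 81/13924) - 1*27225 = -3*√((-60)² + 81/13924) - 27225 = -3*√(3600 + 81/13924) - 27225 = -9*√5569609/118 - 27225 = -27225 - 9*√5569609/118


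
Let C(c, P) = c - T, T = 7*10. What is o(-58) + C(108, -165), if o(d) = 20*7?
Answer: 178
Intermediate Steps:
T = 70
o(d) = 140
C(c, P) = -70 + c (C(c, P) = c - 1*70 = c - 70 = -70 + c)
o(-58) + C(108, -165) = 140 + (-70 + 108) = 140 + 38 = 178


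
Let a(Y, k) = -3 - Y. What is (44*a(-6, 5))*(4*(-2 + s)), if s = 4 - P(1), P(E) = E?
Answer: 528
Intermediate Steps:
s = 3 (s = 4 - 1*1 = 4 - 1 = 3)
(44*a(-6, 5))*(4*(-2 + s)) = (44*(-3 - 1*(-6)))*(4*(-2 + 3)) = (44*(-3 + 6))*(4*1) = (44*3)*4 = 132*4 = 528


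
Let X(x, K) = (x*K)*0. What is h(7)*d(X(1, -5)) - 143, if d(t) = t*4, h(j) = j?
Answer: -143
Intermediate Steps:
X(x, K) = 0 (X(x, K) = (K*x)*0 = 0)
d(t) = 4*t
h(7)*d(X(1, -5)) - 143 = 7*(4*0) - 143 = 7*0 - 143 = 0 - 143 = -143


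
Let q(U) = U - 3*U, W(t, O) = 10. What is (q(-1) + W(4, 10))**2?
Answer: 144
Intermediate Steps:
q(U) = -2*U
(q(-1) + W(4, 10))**2 = (-2*(-1) + 10)**2 = (2 + 10)**2 = 12**2 = 144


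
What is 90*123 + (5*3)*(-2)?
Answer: 11040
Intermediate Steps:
90*123 + (5*3)*(-2) = 11070 + 15*(-2) = 11070 - 30 = 11040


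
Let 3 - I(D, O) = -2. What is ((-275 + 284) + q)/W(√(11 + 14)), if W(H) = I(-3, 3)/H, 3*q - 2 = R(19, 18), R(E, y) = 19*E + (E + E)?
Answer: 428/3 ≈ 142.67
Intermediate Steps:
I(D, O) = 5 (I(D, O) = 3 - 1*(-2) = 3 + 2 = 5)
R(E, y) = 21*E (R(E, y) = 19*E + 2*E = 21*E)
q = 401/3 (q = ⅔ + (21*19)/3 = ⅔ + (⅓)*399 = ⅔ + 133 = 401/3 ≈ 133.67)
W(H) = 5/H
((-275 + 284) + q)/W(√(11 + 14)) = ((-275 + 284) + 401/3)/((5/(√(11 + 14)))) = (9 + 401/3)/((5/(√25))) = 428/(3*((5/5))) = 428/(3*((5*(⅕)))) = (428/3)/1 = (428/3)*1 = 428/3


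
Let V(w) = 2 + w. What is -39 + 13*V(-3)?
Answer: -52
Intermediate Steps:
-39 + 13*V(-3) = -39 + 13*(2 - 3) = -39 + 13*(-1) = -39 - 13 = -52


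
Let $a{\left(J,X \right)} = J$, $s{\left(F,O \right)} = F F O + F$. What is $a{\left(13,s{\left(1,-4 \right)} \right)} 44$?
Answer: $572$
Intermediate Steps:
$s{\left(F,O \right)} = F + O F^{2}$ ($s{\left(F,O \right)} = F^{2} O + F = O F^{2} + F = F + O F^{2}$)
$a{\left(13,s{\left(1,-4 \right)} \right)} 44 = 13 \cdot 44 = 572$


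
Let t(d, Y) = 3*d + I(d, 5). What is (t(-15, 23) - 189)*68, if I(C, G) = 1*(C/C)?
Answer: -15844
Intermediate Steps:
I(C, G) = 1 (I(C, G) = 1*1 = 1)
t(d, Y) = 1 + 3*d (t(d, Y) = 3*d + 1 = 1 + 3*d)
(t(-15, 23) - 189)*68 = ((1 + 3*(-15)) - 189)*68 = ((1 - 45) - 189)*68 = (-44 - 189)*68 = -233*68 = -15844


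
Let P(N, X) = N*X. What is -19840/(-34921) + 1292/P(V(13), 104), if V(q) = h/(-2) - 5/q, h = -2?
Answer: 11596923/558736 ≈ 20.756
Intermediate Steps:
V(q) = 1 - 5/q (V(q) = -2/(-2) - 5/q = -2*(-½) - 5/q = 1 - 5/q)
-19840/(-34921) + 1292/P(V(13), 104) = -19840/(-34921) + 1292/((((-5 + 13)/13)*104)) = -19840*(-1/34921) + 1292/((((1/13)*8)*104)) = 19840/34921 + 1292/(((8/13)*104)) = 19840/34921 + 1292/64 = 19840/34921 + 1292*(1/64) = 19840/34921 + 323/16 = 11596923/558736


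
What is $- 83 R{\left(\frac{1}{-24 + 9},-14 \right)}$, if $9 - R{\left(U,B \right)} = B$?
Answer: $-1909$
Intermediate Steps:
$R{\left(U,B \right)} = 9 - B$
$- 83 R{\left(\frac{1}{-24 + 9},-14 \right)} = - 83 \left(9 - -14\right) = - 83 \left(9 + 14\right) = \left(-83\right) 23 = -1909$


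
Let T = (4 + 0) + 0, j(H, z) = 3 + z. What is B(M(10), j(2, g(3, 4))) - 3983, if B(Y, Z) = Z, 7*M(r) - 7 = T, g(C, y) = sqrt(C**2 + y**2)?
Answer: -3975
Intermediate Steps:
T = 4 (T = 4 + 0 = 4)
M(r) = 11/7 (M(r) = 1 + (1/7)*4 = 1 + 4/7 = 11/7)
B(M(10), j(2, g(3, 4))) - 3983 = (3 + sqrt(3**2 + 4**2)) - 3983 = (3 + sqrt(9 + 16)) - 3983 = (3 + sqrt(25)) - 3983 = (3 + 5) - 3983 = 8 - 3983 = -3975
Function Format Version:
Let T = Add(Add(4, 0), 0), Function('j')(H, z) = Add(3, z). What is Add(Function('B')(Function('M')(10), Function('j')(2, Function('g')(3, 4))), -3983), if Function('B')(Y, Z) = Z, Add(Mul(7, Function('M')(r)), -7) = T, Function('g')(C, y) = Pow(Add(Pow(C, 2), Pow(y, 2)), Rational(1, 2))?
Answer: -3975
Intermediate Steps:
T = 4 (T = Add(4, 0) = 4)
Function('M')(r) = Rational(11, 7) (Function('M')(r) = Add(1, Mul(Rational(1, 7), 4)) = Add(1, Rational(4, 7)) = Rational(11, 7))
Add(Function('B')(Function('M')(10), Function('j')(2, Function('g')(3, 4))), -3983) = Add(Add(3, Pow(Add(Pow(3, 2), Pow(4, 2)), Rational(1, 2))), -3983) = Add(Add(3, Pow(Add(9, 16), Rational(1, 2))), -3983) = Add(Add(3, Pow(25, Rational(1, 2))), -3983) = Add(Add(3, 5), -3983) = Add(8, -3983) = -3975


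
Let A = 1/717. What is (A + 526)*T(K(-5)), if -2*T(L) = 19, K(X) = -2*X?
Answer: -7165717/1434 ≈ -4997.0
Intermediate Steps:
A = 1/717 ≈ 0.0013947
T(L) = -19/2 (T(L) = -½*19 = -19/2)
(A + 526)*T(K(-5)) = (1/717 + 526)*(-19/2) = (377143/717)*(-19/2) = -7165717/1434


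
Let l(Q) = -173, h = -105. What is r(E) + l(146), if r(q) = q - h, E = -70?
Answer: -138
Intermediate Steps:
r(q) = 105 + q (r(q) = q - 1*(-105) = q + 105 = 105 + q)
r(E) + l(146) = (105 - 70) - 173 = 35 - 173 = -138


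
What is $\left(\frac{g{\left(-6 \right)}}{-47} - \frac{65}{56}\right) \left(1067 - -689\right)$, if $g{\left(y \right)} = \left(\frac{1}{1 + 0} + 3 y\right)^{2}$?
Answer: $- \frac{8445921}{658} \approx -12836.0$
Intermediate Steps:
$g{\left(y \right)} = \left(1 + 3 y\right)^{2}$ ($g{\left(y \right)} = \left(1^{-1} + 3 y\right)^{2} = \left(1 + 3 y\right)^{2}$)
$\left(\frac{g{\left(-6 \right)}}{-47} - \frac{65}{56}\right) \left(1067 - -689\right) = \left(\frac{\left(1 + 3 \left(-6\right)\right)^{2}}{-47} - \frac{65}{56}\right) \left(1067 - -689\right) = \left(\left(1 - 18\right)^{2} \left(- \frac{1}{47}\right) - \frac{65}{56}\right) \left(1067 + 689\right) = \left(\left(-17\right)^{2} \left(- \frac{1}{47}\right) - \frac{65}{56}\right) 1756 = \left(289 \left(- \frac{1}{47}\right) - \frac{65}{56}\right) 1756 = \left(- \frac{289}{47} - \frac{65}{56}\right) 1756 = \left(- \frac{19239}{2632}\right) 1756 = - \frac{8445921}{658}$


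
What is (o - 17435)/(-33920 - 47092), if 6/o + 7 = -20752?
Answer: 361933171/1681728108 ≈ 0.21521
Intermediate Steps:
o = -6/20759 (o = 6/(-7 - 20752) = 6/(-20759) = 6*(-1/20759) = -6/20759 ≈ -0.00028903)
(o - 17435)/(-33920 - 47092) = (-6/20759 - 17435)/(-33920 - 47092) = -361933171/20759/(-81012) = -361933171/20759*(-1/81012) = 361933171/1681728108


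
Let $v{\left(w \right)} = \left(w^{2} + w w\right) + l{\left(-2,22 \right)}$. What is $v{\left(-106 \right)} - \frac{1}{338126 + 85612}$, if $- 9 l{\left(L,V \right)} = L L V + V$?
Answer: $\frac{9517061315}{423738} \approx 22460.0$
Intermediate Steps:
$l{\left(L,V \right)} = - \frac{V}{9} - \frac{V L^{2}}{9}$ ($l{\left(L,V \right)} = - \frac{L L V + V}{9} = - \frac{L^{2} V + V}{9} = - \frac{V L^{2} + V}{9} = - \frac{V + V L^{2}}{9} = - \frac{V}{9} - \frac{V L^{2}}{9}$)
$v{\left(w \right)} = - \frac{110}{9} + 2 w^{2}$ ($v{\left(w \right)} = \left(w^{2} + w w\right) - \frac{22 \left(1 + \left(-2\right)^{2}\right)}{9} = \left(w^{2} + w^{2}\right) - \frac{22 \left(1 + 4\right)}{9} = 2 w^{2} - \frac{22}{9} \cdot 5 = 2 w^{2} - \frac{110}{9} = - \frac{110}{9} + 2 w^{2}$)
$v{\left(-106 \right)} - \frac{1}{338126 + 85612} = \left(- \frac{110}{9} + 2 \left(-106\right)^{2}\right) - \frac{1}{338126 + 85612} = \left(- \frac{110}{9} + 2 \cdot 11236\right) - \frac{1}{423738} = \left(- \frac{110}{9} + 22472\right) - \frac{1}{423738} = \frac{202138}{9} - \frac{1}{423738} = \frac{9517061315}{423738}$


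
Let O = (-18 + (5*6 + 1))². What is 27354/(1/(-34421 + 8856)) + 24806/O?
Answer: -118182521884/169 ≈ -6.9930e+8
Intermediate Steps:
O = 169 (O = (-18 + (30 + 1))² = (-18 + 31)² = 13² = 169)
27354/(1/(-34421 + 8856)) + 24806/O = 27354/(1/(-34421 + 8856)) + 24806/169 = 27354/(1/(-25565)) + 24806*(1/169) = 27354/(-1/25565) + 24806/169 = 27354*(-25565) + 24806/169 = -699305010 + 24806/169 = -118182521884/169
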